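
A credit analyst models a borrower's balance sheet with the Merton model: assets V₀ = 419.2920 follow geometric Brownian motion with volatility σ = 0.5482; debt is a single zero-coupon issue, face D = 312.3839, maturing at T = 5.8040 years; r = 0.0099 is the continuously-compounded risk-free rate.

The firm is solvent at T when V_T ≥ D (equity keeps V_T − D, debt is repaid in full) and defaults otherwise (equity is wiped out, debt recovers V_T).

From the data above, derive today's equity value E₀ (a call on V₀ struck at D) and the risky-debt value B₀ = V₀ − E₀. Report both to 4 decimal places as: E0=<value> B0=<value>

E0=242.7770 B0=176.5150

Work the structural quantities from V₀ = 419.2920 against face 312.3839:
d₁ = [ln(V₀/D) + (r + σ²/2)T] / (σ√T)
   = [ln(419.2920/312.3839) + (0.0099 + 0.5·0.5482²)·5.8040] / (0.5482·√5.8040)
   = [0.294335 + 0.929578] / 1.320696 = 0.926718
d₂ = d₁ − σ√T = 0.926718 − 1.320696 = -0.393977
N(d₁) = 0.822964,  N(d₂) = 0.346799,  e^(−rT) = 0.944160
E₀ = V₀·N(d₁) − D·e^(−rT)·N(d₂)
   = 419.2920·0.822964 − 312.3839·0.944160·0.346799 = 242.777048
B₀ = V₀ − E₀ = 419.2920 − 242.777048 = 176.514952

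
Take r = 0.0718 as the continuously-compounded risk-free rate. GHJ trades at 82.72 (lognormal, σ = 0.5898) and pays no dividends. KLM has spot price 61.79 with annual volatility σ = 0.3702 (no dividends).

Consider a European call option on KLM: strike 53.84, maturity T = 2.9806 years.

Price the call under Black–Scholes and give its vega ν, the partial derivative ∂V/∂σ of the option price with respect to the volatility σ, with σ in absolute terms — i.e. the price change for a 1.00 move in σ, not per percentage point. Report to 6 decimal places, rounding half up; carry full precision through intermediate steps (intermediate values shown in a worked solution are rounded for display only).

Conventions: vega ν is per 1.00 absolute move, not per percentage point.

σ√T = 0.3702·√2.9806 = 0.639129
d₁ = (ln(S/K) + (r+σ²/2)T) / (σ√T) = (ln(61.79/53.84) + (0.0718+0.3702²/2)·2.9806) / 0.639129 = (0.137725 + 0.418250) / 0.639129 = 0.869895
d₂ = d₁ − σ√T = 0.869895 − 0.639129 = 0.230766
e^{−rT} = 0.807343
N(d₁) = 0.807821,  N(d₂) = 0.591252
Call price V = S·N(d₁) − K·e^{−rT}·N(d₂) = 49.915262 − 25.700135 = 24.215127
φ(d₁) = (1/√(2π))·e^{−d₁²/2} = 0.273269
ν = S·φ(d₁)·√T = 29.151515

price = 24.215127
ν = 29.151515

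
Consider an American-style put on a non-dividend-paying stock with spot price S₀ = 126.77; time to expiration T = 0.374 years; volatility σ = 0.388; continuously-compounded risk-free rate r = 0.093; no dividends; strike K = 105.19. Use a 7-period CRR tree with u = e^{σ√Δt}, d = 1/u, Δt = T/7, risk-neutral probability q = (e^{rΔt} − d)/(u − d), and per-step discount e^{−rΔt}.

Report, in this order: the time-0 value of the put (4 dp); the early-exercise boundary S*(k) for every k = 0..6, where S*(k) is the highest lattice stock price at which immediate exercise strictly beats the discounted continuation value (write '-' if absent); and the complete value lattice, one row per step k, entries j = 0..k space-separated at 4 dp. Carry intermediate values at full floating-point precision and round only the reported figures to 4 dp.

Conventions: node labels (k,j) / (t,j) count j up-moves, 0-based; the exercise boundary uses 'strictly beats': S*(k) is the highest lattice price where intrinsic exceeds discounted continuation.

price = 2.8206
boundary = - - - - - 80.9596 88.5560
tree:
2.8206
4.6217 1.0853
7.3880 1.9593 0.2405
11.4532 3.4813 0.4887 0.0000
17.0796 6.0584 0.9928 0.0000 0.0000
24.2304 10.2480 2.0169 0.0000 0.0000 0.0000
31.1751 16.6340 4.0976 0.0000 0.0000 0.0000 0.0000
37.5242 24.2304 8.3248 0.0000 0.0000 0.0000 0.0000 0.0000

Δt=0.05343, u=1.09383, d=0.91422, q=0.50533, disc=e^(-rΔt)=0.99504
k=7 terminal: V=max(K-S,0) → 37.5242 24.2304 8.3248 0.0000 0.0000 0.0000 0.0000 0.0000
k=6: j=0 S=74.0149 intr=31.1751 cont=30.6538 V=31.1751[EX]; j=1 S=88.5560 intr=16.6340 cont=16.1126 V=16.6340[EX]; j=2 S=105.9540 intr=0.0000 cont=4.0976 V=4.0976[hold]; j=3 S=126.7700 intr=0.0000 cont=0.0000 V=0.0000[hold]; j=4 S=151.6756 intr=0.0000 cont=0.0000 V=0.0000[hold]; j=5 S=181.4742 intr=0.0000 cont=0.0000 V=0.0000[hold]; j=6 S=217.1271 intr=0.0000 cont=0.0000 V=0.0000[hold]  S*(6)=88.5560
k=5: j=0 S=80.9596 intr=24.2304 cont=23.7090 V=24.2304[EX]; j=1 S=96.8652 intr=8.3248 cont=10.2480 V=10.2480[hold]; j=2 S=115.8956 intr=0.0000 cont=2.0169 V=2.0169[hold]; j=3 S=138.6648 intr=0.0000 cont=0.0000 V=0.0000[hold]; j=4 S=165.9072 intr=0.0000 cont=0.0000 V=0.0000[hold]; j=5 S=198.5018 intr=0.0000 cont=0.0000 V=0.0000[hold]  S*(5)=80.9596
k=4: j=0 S=88.5560 intr=16.6340 cont=17.0796 V=17.0796[hold]; j=1 S=105.9540 intr=0.0000 cont=6.0584 V=6.0584[hold]; j=2 S=126.7700 intr=0.0000 cont=0.9928 V=0.9928[hold]; j=3 S=151.6756 intr=0.0000 cont=0.0000 V=0.0000[hold]; j=4 S=181.4742 intr=0.0000 cont=0.0000 V=0.0000[hold]  S*(4)=-
k=3: j=0 S=96.8652 intr=8.3248 cont=11.4532 V=11.4532[hold]; j=1 S=115.8956 intr=0.0000 cont=3.4813 V=3.4813[hold]; j=2 S=138.6648 intr=0.0000 cont=0.4887 V=0.4887[hold]; j=3 S=165.9072 intr=0.0000 cont=0.0000 V=0.0000[hold]  S*(3)=-
k=2: j=0 S=105.9540 intr=0.0000 cont=7.3880 V=7.3880[hold]; j=1 S=126.7700 intr=0.0000 cont=1.9593 V=1.9593[hold]; j=2 S=151.6756 intr=0.0000 cont=0.2405 V=0.2405[hold]  S*(2)=-
k=1: j=0 S=115.8956 intr=0.0000 cont=4.6217 V=4.6217[hold]; j=1 S=138.6648 intr=0.0000 cont=1.0853 V=1.0853[hold]  S*(1)=-
k=0: j=0 S=126.7700 intr=0.0000 cont=2.8206 V=2.8206[hold]  S*(0)=-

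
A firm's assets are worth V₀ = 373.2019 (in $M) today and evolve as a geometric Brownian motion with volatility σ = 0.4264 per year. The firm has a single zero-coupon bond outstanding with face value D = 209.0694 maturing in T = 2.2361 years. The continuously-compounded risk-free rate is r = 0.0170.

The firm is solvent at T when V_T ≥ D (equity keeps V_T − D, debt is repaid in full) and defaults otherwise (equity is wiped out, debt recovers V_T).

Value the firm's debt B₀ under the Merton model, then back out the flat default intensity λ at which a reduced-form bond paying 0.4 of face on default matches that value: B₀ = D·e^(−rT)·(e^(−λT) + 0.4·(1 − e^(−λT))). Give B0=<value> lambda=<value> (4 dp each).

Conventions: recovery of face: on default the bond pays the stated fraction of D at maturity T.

With assets at 373.2019 and a single debt payment of 209.0694 at 2.2361 years:
d₁ = [ln(V₀/D) + (r + σ²/2)T] / (σ√T)
   = [ln(373.2019/209.0694) + (0.0170 + 0.5·0.4264²)·2.2361] / (0.4264·√2.2361)
   = [0.579453 + 0.241294] / 0.637621 = 1.287202
d₂ = d₁ − σ√T = 1.287202 − 0.637621 = 0.649581
N(d₁) = 0.900988,  N(d₂) = 0.742018,  e^(−rT) = 0.962700
E₀ = V₀·N(d₁) − D·e^(−rT)·N(d₂)
   = 373.2019·0.900988 − 209.0694·0.962700·0.742018 = 186.903614
B₀ = V₀ − E₀ = 373.2019 − 186.903614 = 186.298286
e^(−λT) = (B₀·e^(rT)/D − 0.4)/(1 − 0.4) = (186.2983·1.038745/209.0694 − 0.4)/0.6 = 0.87601497
λ = −ln(0.87601497)/2.2361 = 0.059198

B0=186.2983 lambda=0.0592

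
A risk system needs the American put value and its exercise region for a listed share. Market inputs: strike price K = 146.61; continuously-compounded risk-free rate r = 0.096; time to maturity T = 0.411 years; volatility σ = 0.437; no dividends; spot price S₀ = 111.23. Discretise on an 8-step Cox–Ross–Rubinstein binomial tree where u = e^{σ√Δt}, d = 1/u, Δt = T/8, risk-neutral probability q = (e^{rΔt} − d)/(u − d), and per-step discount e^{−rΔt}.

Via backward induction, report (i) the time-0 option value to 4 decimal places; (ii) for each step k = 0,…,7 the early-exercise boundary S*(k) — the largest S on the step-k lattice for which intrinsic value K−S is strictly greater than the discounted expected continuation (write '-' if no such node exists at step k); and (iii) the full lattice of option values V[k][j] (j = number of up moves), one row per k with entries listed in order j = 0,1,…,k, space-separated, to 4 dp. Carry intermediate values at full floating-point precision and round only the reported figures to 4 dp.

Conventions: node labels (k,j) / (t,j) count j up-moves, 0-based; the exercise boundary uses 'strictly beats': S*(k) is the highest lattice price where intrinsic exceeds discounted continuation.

price = 36.1618
boundary = - 100.7407 91.2405 100.7407 111.2300 100.7407 111.2300 122.8115
tree:
36.1618
45.8693 26.8185
55.3695 35.6932 18.2151
63.9738 45.8693 25.8770 10.7386
71.7666 55.3695 35.3800 16.6365 4.9509
78.8246 63.9738 45.8693 24.8447 8.5985 1.3547
85.2170 71.7666 55.3695 35.3800 14.5623 2.7238 0.0000
91.0065 78.8246 63.9738 45.8693 23.7985 5.4765 0.0000 0.0000
96.2501 85.2170 71.7666 55.3695 35.3800 11.0111 0.0000 0.0000 0.0000

Δt=0.05137  u=1.10412  d=0.90570  q=0.50017  discount=0.99508
step 8 (expiry): payoffs max(K−S,0) = 96.2501 85.2170 71.7666 55.3695 35.3800 11.0111 0.0000 0.0000 0.0000
step 7: (k=7,j=0): S=55.6035, K−S=91.0065, hold=90.2852 ⇒ V=91.0065 exercise | (k=7,j=1): S=67.7854, K−S=78.8246, hold=78.1033 ⇒ V=78.8246 exercise | (k=7,j=2): S=82.6362, K−S=63.9738, hold=63.2525 ⇒ V=63.9738 exercise | (k=7,j=3): S=100.7407, K−S=45.8693, hold=45.1480 ⇒ V=45.8693 exercise | (k=7,j=4): S=122.8115, K−S=23.7985, hold=23.0772 ⇒ V=23.7985 exercise | (k=7,j=5): S=149.7178, K−S=0.0000, hold=5.4765 ⇒ V=5.4765 continue | (k=7,j=6): S=182.5188, K−S=0.0000, hold=0.0000 ⇒ V=0.0000 continue | (k=7,j=7): S=222.5061, K−S=0.0000, hold=0.0000 ⇒ V=0.0000 continue  boundary S*=122.8115
step 6: (k=6,j=0): S=61.3930, K−S=85.2170, hold=84.4957 ⇒ V=85.2170 exercise | (k=6,j=1): S=74.8434, K−S=71.7666, hold=71.0453 ⇒ V=71.7666 exercise | (k=6,j=2): S=91.2405, K−S=55.3695, hold=54.6482 ⇒ V=55.3695 exercise | (k=6,j=3): S=111.2300, K−S=35.3800, hold=34.6587 ⇒ V=35.3800 exercise | (k=6,j=4): S=135.5989, K−S=11.0111, hold=14.5623 ⇒ V=14.5623 continue | (k=6,j=5): S=165.3067, K−S=0.0000, hold=2.7238 ⇒ V=2.7238 continue | (k=6,j=6): S=201.5231, K−S=0.0000, hold=0.0000 ⇒ V=0.0000 continue  boundary S*=111.2300
step 5: (k=5,j=0): S=67.7854, K−S=78.8246, hold=78.1033 ⇒ V=78.8246 exercise | (k=5,j=1): S=82.6362, K−S=63.9738, hold=63.2525 ⇒ V=63.9738 exercise | (k=5,j=2): S=100.7407, K−S=45.8693, hold=45.1480 ⇒ V=45.8693 exercise | (k=5,j=3): S=122.8115, K−S=23.7985, hold=24.8447 ⇒ V=24.8447 continue | (k=5,j=4): S=149.7178, K−S=0.0000, hold=8.5985 ⇒ V=8.5985 continue | (k=5,j=5): S=182.5188, K−S=0.0000, hold=1.3547 ⇒ V=1.3547 continue  boundary S*=100.7407
step 4: (k=4,j=0): S=74.8434, K−S=71.7666, hold=71.0453 ⇒ V=71.7666 exercise | (k=4,j=1): S=91.2405, K−S=55.3695, hold=54.6482 ⇒ V=55.3695 exercise | (k=4,j=2): S=111.2300, K−S=35.3800, hold=35.1794 ⇒ V=35.3800 exercise | (k=4,j=3): S=135.5989, K−S=11.0111, hold=16.6365 ⇒ V=16.6365 continue | (k=4,j=4): S=165.3067, K−S=0.0000, hold=4.9509 ⇒ V=4.9509 continue  boundary S*=111.2300
step 3: (k=3,j=0): S=82.6362, K−S=63.9738, hold=63.2525 ⇒ V=63.9738 exercise | (k=3,j=1): S=100.7407, K−S=45.8693, hold=45.1480 ⇒ V=45.8693 exercise | (k=3,j=2): S=122.8115, K−S=23.7985, hold=25.8770 ⇒ V=25.8770 continue | (k=3,j=3): S=149.7178, K−S=0.0000, hold=10.7386 ⇒ V=10.7386 continue  boundary S*=100.7407
step 2: (k=2,j=0): S=91.2405, K−S=55.3695, hold=54.6482 ⇒ V=55.3695 exercise | (k=2,j=1): S=111.2300, K−S=35.3800, hold=35.6932 ⇒ V=35.6932 continue | (k=2,j=2): S=135.5989, K−S=11.0111, hold=18.2151 ⇒ V=18.2151 continue  boundary S*=91.2405
step 1: (k=1,j=0): S=100.7407, K−S=45.8693, hold=45.3039 ⇒ V=45.8693 exercise | (k=1,j=1): S=122.8115, K−S=23.7985, hold=26.8185 ⇒ V=26.8185 continue  boundary S*=100.7407
step 0: (k=0,j=0): S=111.2300, K−S=35.3800, hold=36.1618 ⇒ V=36.1618 continue  boundary S*=-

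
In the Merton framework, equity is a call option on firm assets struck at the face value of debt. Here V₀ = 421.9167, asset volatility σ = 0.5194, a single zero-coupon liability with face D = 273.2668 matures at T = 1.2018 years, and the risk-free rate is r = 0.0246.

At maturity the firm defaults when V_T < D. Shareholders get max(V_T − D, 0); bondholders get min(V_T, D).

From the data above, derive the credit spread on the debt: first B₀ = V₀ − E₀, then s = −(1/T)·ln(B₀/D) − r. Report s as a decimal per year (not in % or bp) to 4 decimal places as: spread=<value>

spread=0.0713

Equity is a call on the firm's assets struck at D = 273.2668:
d₁ = [ln(V₀/D) + (r + σ²/2)T] / (σ√T)
   = [ln(421.9167/273.2668) + (0.0246 + 0.5·0.5194²)·1.2018] / (0.5194·√1.2018)
   = [0.434359 + 0.191673] / 0.569401 = 1.099458
d₂ = d₁ − σ√T = 1.099458 − 0.569401 = 0.530057
N(d₁) = 0.864216,  N(d₂) = 0.701964,  e^(−rT) = 0.970868
E₀ = V₀·N(d₁) − D·e^(−rT)·N(d₂)
   = 421.9167·0.864216 − 273.2668·0.970868·0.701964 = 178.391778
B₀ = V₀ − E₀ = 421.9167 − 178.391778 = 243.524922
spread = −(1/T)·ln(B₀/D) − r = −(1/1.2018)·ln(243.524922/273.2668) − 0.0246 = 0.07128061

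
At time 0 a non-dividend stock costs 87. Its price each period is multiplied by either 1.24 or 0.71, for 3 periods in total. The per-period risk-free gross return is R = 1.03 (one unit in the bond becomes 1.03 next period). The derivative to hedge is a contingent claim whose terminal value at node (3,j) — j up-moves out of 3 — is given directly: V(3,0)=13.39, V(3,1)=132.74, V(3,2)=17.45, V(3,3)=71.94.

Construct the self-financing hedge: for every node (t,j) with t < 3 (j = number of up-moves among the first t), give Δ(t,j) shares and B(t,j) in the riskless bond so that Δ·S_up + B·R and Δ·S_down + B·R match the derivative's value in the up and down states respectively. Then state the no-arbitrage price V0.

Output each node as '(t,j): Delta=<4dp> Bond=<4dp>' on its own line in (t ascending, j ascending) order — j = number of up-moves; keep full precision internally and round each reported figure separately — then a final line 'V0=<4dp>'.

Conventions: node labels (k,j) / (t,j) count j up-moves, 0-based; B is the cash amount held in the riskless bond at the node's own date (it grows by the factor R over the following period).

Arbitrage-free pricing uses the up-move probability p* = (R−d)/(u−d) = 0.6038, discounting each step at R = 1.03.
Expiry values: V(3,0)=13.3900, V(3,1)=132.7400, V(3,2)=17.4500, V(3,3)=71.9400
Node (2,0) S=43.8567: V=(p*·132.7400+(1−p*)·13.3900)/1.03=82.9615; Δ=(132.7400−13.3900)/(54.3823−31.1383)=5.1346; B=V−Δ·S=-142.2271
Node (2,1) S=76.5948: V=(p*·17.4500+(1−p*)·132.7400)/1.03=61.2922; Δ=(17.4500−132.7400)/(94.9776−54.3823)=-2.8400; B=V−Δ·S=278.8205
Node (2,2) S=133.7712: V=(p*·71.9400+(1−p*)·17.4500)/1.03=48.8831; Δ=(71.9400−17.4500)/(165.8763−94.9776)=0.7686; B=V−Δ·S=-53.9282
Node (1,0) S=61.7700: V=(p*·61.2922+(1−p*)·82.9615)/1.03=67.8429; Δ=(61.2922−82.9615)/(76.5948−43.8567)=-0.6619; B=V−Δ·S=108.7284
Node (1,1) S=107.8800: V=(p*·48.8831+(1−p*)·61.2922)/1.03=52.2329; Δ=(48.8831−61.2922)/(133.7712−76.5948)=-0.2170; B=V−Δ·S=75.6462
Node (0,0) S=87.0000: V=(p*·52.2329+(1−p*)·67.8429)/1.03=56.7165; Δ=(52.2329−67.8429)/(107.8800−61.7700)=-0.3385; B=V−Δ·S=86.1692
Sanity check at the root: Δ(0,0)·S0 + B(0,0) reproduces V0 = 56.7165.

(0,0): Delta=-0.3385 Bond=86.1692
(1,0): Delta=-0.6619 Bond=108.7284
(1,1): Delta=-0.2170 Bond=75.6462
(2,0): Delta=5.1346 Bond=-142.2271
(2,1): Delta=-2.8400 Bond=278.8205
(2,2): Delta=0.7686 Bond=-53.9282
V0=56.7165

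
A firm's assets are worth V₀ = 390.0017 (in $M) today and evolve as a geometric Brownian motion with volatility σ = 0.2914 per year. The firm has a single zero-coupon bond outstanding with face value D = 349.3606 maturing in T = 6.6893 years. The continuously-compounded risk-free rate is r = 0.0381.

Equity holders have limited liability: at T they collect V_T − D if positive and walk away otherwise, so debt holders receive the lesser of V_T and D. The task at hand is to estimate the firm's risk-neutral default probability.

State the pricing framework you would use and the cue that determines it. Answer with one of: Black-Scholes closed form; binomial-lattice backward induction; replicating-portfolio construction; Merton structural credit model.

Key observation: the data describe a firm's assets (V₀ = 390.0017, GBM) and a single zero-coupon debt of face 349.3606, so credit quantities follow from equity-as-call in the structural model.

framework: Merton structural credit model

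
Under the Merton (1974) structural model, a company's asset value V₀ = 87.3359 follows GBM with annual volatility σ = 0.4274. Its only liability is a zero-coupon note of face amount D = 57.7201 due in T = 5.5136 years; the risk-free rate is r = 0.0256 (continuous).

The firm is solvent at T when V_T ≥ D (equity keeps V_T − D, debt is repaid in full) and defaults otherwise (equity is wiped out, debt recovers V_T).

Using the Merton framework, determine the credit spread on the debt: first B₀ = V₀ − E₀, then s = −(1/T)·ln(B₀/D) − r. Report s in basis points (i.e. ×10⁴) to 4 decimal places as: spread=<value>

spread=463.6914

Apply the equity-as-call identities (strike 57.7201, horizon 5.5136 years):
d₁ = [ln(V₀/D) + (r + σ²/2)T] / (σ√T)
   = [ln(87.3359/57.7201) + (0.0256 + 0.5·0.4274²)·5.5136] / (0.4274·√5.5136)
   = [0.414156 + 0.644735] / 1.003580 = 1.055113
d₂ = d₁ − σ√T = 1.055113 − 1.003580 = 0.051533
N(d₁) = 0.854313,  N(d₂) = 0.520550,  e^(−rT) = 0.868361
E₀ = V₀·N(d₁) − D·e^(−rT)·N(d₂)
   = 87.3359·0.854313 − 57.7201·0.868361·0.520550 = 48.521301
B₀ = V₀ − E₀ = 87.3359 − 48.521301 = 38.814599
spread = −(1/T)·ln(B₀/D) − r = −(1/5.5136)·ln(38.814599/57.7201) − 0.0256 = 0.04636914
in basis points: 0.04636914 × 10⁴ = 463.6914 bp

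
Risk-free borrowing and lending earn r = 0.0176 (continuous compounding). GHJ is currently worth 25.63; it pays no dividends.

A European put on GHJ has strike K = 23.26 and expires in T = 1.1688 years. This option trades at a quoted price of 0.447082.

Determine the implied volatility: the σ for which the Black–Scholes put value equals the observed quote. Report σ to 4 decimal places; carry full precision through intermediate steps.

At σ = 0.1387 the Black–Scholes value reproduces the quote:
σ√T = 0.1387·√1.1688 = 0.149950
d₁ = (ln(S/K) + (r+σ²/2)T) / (σ√T) = (ln(25.63/23.26) + (0.0176+0.1387²/2)·1.1688) / 0.149950 = (0.097028 + 0.031813) / 0.149950 = 0.859231
d₂ = d₁ − σ√T = 0.859231 − 0.149950 = 0.709281
e^{−rT} = 0.979639
N(−d₁) = 0.195106,  N(−d₂) = 0.239075
V = K·e^{−rT}·N(−d₂) − S·N(−d₁) = 5.447659 − 5.000578 = 0.447082 (matching the quote); vega is positive throughout, so no other σ reproduces this price

sigma = 0.1387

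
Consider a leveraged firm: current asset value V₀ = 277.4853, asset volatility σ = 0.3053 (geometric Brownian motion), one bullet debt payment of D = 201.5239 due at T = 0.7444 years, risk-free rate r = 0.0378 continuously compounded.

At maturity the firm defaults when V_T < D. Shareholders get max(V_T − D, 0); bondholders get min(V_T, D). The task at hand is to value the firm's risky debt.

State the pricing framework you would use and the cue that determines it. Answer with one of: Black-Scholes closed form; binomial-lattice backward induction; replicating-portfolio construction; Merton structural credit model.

framework: Merton structural credit model

Key observation: with the firm-asset dynamics (V₀ = 277.4853) and a single zero-coupon liability of face 201.5239 given, debt value, spread, and default probability all derive from the option view of the balance sheet.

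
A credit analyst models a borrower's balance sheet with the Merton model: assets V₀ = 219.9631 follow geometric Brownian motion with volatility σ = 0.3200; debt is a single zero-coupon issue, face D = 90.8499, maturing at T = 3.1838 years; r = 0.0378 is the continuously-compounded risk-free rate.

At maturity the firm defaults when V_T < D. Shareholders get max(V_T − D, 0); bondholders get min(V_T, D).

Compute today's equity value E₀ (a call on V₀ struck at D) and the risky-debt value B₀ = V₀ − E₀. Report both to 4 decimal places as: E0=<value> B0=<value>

E0=140.5788 B0=79.3843

Apply the equity-as-call identities (strike 90.8499, horizon 3.1838 years):
d₁ = [ln(V₀/D) + (r + σ²/2)T] / (σ√T)
   = [ln(219.9631/90.8499) + (0.0378 + 0.5·0.3200²)·3.1838] / (0.3200·√3.1838)
   = [0.884251 + 0.283358] / 0.570983 = 2.044912
d₂ = d₁ − σ√T = 2.044912 − 0.570983 = 1.473930
N(d₁) = 0.979568,  N(d₂) = 0.929750,  e^(−rT) = 0.886612
E₀ = V₀·N(d₁) − D·e^(−rT)·N(d₂)
   = 219.9631·0.979568 − 90.8499·0.886612·0.929750 = 140.578804
B₀ = V₀ − E₀ = 219.9631 − 140.578804 = 79.384296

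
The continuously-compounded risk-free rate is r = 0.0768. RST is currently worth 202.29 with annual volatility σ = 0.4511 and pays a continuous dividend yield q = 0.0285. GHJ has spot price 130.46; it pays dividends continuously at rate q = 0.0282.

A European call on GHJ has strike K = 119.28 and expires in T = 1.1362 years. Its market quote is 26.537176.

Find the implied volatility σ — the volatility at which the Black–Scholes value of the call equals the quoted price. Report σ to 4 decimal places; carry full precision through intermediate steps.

At σ = 0.3347 the Black–Scholes value reproduces the quote:
σ√T = 0.3347·√1.1362 = 0.356766
d₁ = (ln(S/K) + (r−q+σ²/2)T) / (σ√T) = (ln(130.46/119.28) + (0.0768−0.0282+0.3347²/2)·1.1362) / 0.356766 = (0.089593 + 0.118860) / 0.356766 = 0.584286
d₂ = d₁ − σ√T = 0.584286 − 0.356766 = 0.227520
e^{−rT} = 0.916439
e^{−qT} = 0.968467
N(d₁) = 0.720486,  N(d₂) = 0.589990
V = S·e^{−qT}·N(d₁) − K·e^{−rT}·N(d₂) = 91.030679 − 64.493503 = 26.537176 (matching the quote); vega is positive throughout, so no other σ reproduces this price

sigma = 0.3347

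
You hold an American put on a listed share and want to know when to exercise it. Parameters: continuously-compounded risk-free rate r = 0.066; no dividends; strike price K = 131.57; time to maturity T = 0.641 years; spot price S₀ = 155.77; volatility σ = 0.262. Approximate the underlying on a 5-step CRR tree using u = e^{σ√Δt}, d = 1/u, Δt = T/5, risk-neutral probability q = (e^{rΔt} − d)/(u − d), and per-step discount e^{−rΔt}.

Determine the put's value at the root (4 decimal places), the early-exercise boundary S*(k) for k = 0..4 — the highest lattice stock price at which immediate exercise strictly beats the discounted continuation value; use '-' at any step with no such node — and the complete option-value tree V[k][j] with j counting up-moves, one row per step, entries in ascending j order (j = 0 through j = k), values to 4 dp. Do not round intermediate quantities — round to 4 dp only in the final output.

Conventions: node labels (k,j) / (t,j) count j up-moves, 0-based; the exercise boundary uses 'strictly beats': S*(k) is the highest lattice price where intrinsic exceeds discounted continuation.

Δt=0.12820, u=1.09835, d=0.91046, q=0.52179, disc=e^(-rΔt)=0.99157
k=5 terminal: V=max(K-S,0) → 34.1205 14.0095 0.0000 0.0000 0.0000 0.0000
k=4: j=0 S=107.0337 intr=24.5363 cont=23.4277 V=24.5363[EX]; j=1 S=129.1226 intr=2.4474 cont=6.6431 V=6.6431[hold]; j=2 S=155.7700 intr=0.0000 cont=0.0000 V=0.0000[hold]; j=3 S=187.9167 intr=0.0000 cont=0.0000 V=0.0000[hold]; j=4 S=226.6977 intr=0.0000 cont=0.0000 V=0.0000[hold]  S*(4)=107.0337
k=3: j=0 S=117.5605 intr=14.0095 cont=15.0718 V=15.0718[hold]; j=1 S=141.8218 intr=0.0000 cont=3.1500 V=3.1500[hold]; j=2 S=171.0900 intr=0.0000 cont=0.0000 V=0.0000[hold]; j=3 S=206.3984 intr=0.0000 cont=0.0000 V=0.0000[hold]  S*(3)=-
k=2: j=0 S=129.1226 intr=2.4474 cont=8.7766 V=8.7766[hold]; j=1 S=155.7700 intr=0.0000 cont=1.4937 V=1.4937[hold]; j=2 S=187.9167 intr=0.0000 cont=0.0000 V=0.0000[hold]  S*(2)=-
k=1: j=0 S=141.8218 intr=0.0000 cont=4.9345 V=4.9345[hold]; j=1 S=171.0900 intr=0.0000 cont=0.7083 V=0.7083[hold]  S*(1)=-
k=0: j=0 S=155.7700 intr=0.0000 cont=2.7063 V=2.7063[hold]  S*(0)=-

price = 2.7063
boundary = - - - - 107.0337
tree:
2.7063
4.9345 0.7083
8.7766 1.4937 0.0000
15.0718 3.1500 0.0000 0.0000
24.5363 6.6431 0.0000 0.0000 0.0000
34.1205 14.0095 0.0000 0.0000 0.0000 0.0000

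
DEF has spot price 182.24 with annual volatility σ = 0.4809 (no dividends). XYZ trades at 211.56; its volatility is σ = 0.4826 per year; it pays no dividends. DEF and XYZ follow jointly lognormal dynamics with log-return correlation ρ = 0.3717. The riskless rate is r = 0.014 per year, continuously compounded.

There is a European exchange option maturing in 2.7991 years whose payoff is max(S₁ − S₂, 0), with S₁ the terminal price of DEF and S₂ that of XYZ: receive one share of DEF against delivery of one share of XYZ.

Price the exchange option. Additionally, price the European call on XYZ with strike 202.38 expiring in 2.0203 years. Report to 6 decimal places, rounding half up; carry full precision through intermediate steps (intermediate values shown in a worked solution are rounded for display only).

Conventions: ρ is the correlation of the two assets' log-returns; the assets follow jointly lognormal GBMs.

exchange price = 54.839712
price(XYZ call K=202.38) = 62.497082

σ_eff = √(σ₁² + σ₂² − 2ρσ₁σ₂) = √(0.4809² + 0.4826² − 2·0.3717·0.4809·0.4826) = 0.540035
d₁ = (ln(S₁/S₂) + (q₂ − q₁ + σ_eff²/2)T) / (σ_eff√T) = (ln(182.24/211.56) + (0.0 − 0.0 + 0.145819)·2.7991) / 0.903506 = 0.286636
d₂ = d₁ − σ_eff√T = 0.286636 − 0.903506 = -0.616870
N(d₁) = 0.612804,  N(d₂) = 0.268660
V = S₁·e^{−q₁T}·N(d₁) − S₂·e^{−q₂T}·N(d₂) = 111.677481 − 56.837769 = 54.839712
[vanilla: XYZ call K=202.38]
σ√T = 0.4826·√2.0203 = 0.685954
d₁ = (ln(S/K) + (r+σ²/2)T) / (σ√T) = (ln(211.56/202.38) + (0.014+0.4826²/2)·2.0203) / 0.685954 = (0.044362 + 0.263551) / 0.685954 = 0.448882
d₂ = d₁ − σ√T = 0.448882 − 0.685954 = -0.237073
e^{−rT} = 0.972112
N(d₁) = 0.673242,  N(d₂) = 0.406300
price = S·N(d₁) − K·e^{−rT}·N(d₂) = 142.430980 − 79.933898 = 62.497082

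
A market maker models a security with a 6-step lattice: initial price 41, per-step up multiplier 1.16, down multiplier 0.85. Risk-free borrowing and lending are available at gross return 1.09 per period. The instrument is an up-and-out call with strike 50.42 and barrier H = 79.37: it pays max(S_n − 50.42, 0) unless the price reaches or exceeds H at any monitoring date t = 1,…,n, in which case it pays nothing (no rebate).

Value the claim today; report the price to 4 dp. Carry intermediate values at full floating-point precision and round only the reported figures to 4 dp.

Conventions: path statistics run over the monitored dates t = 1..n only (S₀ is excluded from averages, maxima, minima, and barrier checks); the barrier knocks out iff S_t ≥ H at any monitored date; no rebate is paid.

Under the martingale measure an up-move has probability p* = 0.7742; value the claim as the probability-weighted average of per-path payoffs, discounted 6 periods at R = 1.09.
Enumerate all 2^6 = 64 price paths (U = up ×1.16, D = down ×0.85); each path with k up-moves has probability p*^k·(1−p*)^(6−k).
DDDDDD: M=34.8500, payoff=0.0000, prob=0.000133
UDDDDD: M=47.5600, payoff=0.0000, prob=0.000454
DUDDDD: M=40.4260, payoff=0.0000, prob=0.000454
UUDDDD: M=55.1696, payoff=0.0000, prob=0.001558
DDUDDD: M=34.8500, payoff=0.0000, prob=0.000454
UDUDDD: M=47.5600, payoff=0.0000, prob=0.001558
DUUDDD: M=46.8942, payoff=0.0000, prob=0.001558
UUUDDD: M=63.9967, payoff=0.0000, prob=0.005343
DDDUDD: M=34.8500, payoff=0.0000, prob=0.000454
UDDUDD: M=47.5600, payoff=0.0000, prob=0.001558
DUDUDD: M=40.4260, payoff=0.0000, prob=0.001558
UUDUDD: M=55.1696, payoff=0.0000, prob=0.005343
DDUUDD: M=39.8600, payoff=0.0000, prob=0.001558
UDUUDD: M=54.3972, payoff=0.0000, prob=0.005343
DUUUDD: M=54.3972, payoff=0.0000, prob=0.005343
UUUUDD: M=74.2362, payoff=3.2157, prob=0.018318
DDDDUD: M=34.8500, payoff=0.0000, prob=0.000454
UDDDUD: M=47.5600, payoff=0.0000, prob=0.001558
DUDDUD: M=40.4260, payoff=0.0000, prob=0.001558
UUDDUD: M=55.1696, payoff=0.0000, prob=0.005343
DDUDUD: M=34.8500, payoff=0.0000, prob=0.001558
UDUDUD: M=47.5600, payoff=0.0000, prob=0.005343
DUUDUD: M=46.8942, payoff=0.0000, prob=0.005343
UUUDUD: M=63.9967, payoff=3.2157, prob=0.018318
DDDUUD: M=34.8500, payoff=0.0000, prob=0.001558
UDDUUD: M=47.5600, payoff=0.0000, prob=0.005343
DUDUUD: M=46.2376, payoff=0.0000, prob=0.005343
UUDUUD: M=63.1008, payoff=3.2157, prob=0.018318
DDUUUD: M=46.2376, payoff=0.0000, prob=0.005343
UDUUUD: M=63.1008, payoff=3.2157, prob=0.018318
DUUUUD: M=63.1008, payoff=3.2157, prob=0.018318
UUUUUD: M=86.1140, payoff=0.0000, prob=0.062804
DDDDDU: M=34.8500, payoff=0.0000, prob=0.000454
UDDDDU: M=47.5600, payoff=0.0000, prob=0.001558
DUDDDU: M=40.4260, payoff=0.0000, prob=0.001558
UUDDDU: M=55.1696, payoff=0.0000, prob=0.005343
DDUDDU: M=34.8500, payoff=0.0000, prob=0.001558
UDUDDU: M=47.5600, payoff=0.0000, prob=0.005343
DUUDDU: M=46.8942, payoff=0.0000, prob=0.005343
UUUDDU: M=63.9967, payoff=3.2157, prob=0.018318
DDDUDU: M=34.8500, payoff=0.0000, prob=0.001558
UDDUDU: M=47.5600, payoff=0.0000, prob=0.005343
DUDUDU: M=40.4260, payoff=0.0000, prob=0.005343
UUDUDU: M=55.1696, payoff=3.2157, prob=0.018318
DDUUDU: M=39.8600, payoff=0.0000, prob=0.005343
UDUUDU: M=54.3972, payoff=3.2157, prob=0.018318
DUUUDU: M=54.3972, payoff=3.2157, prob=0.018318
UUUUDU: M=74.2362, payoff=22.7769, prob=0.062804
DDDDUU: M=34.8500, payoff=0.0000, prob=0.001558
UDDDUU: M=47.5600, payoff=0.0000, prob=0.005343
DUDDUU: M=40.4260, payoff=0.0000, prob=0.005343
UUDDUU: M=55.1696, payoff=3.2157, prob=0.018318
DDUDUU: M=39.3020, payoff=0.0000, prob=0.005343
UDUDUU: M=53.6357, payoff=3.2157, prob=0.018318
DUUDUU: M=53.6357, payoff=3.2157, prob=0.018318
UUUDUU: M=73.1969, payoff=22.7769, prob=0.062804
DDDUUU: M=39.3020, payoff=0.0000, prob=0.005343
UDDUUU: M=53.6357, payoff=3.2157, prob=0.018318
DUDUUU: M=53.6357, payoff=3.2157, prob=0.018318
UUDUUU: M=73.1969, payoff=22.7769, prob=0.062804
DDUUUU: M=53.6357, payoff=3.2157, prob=0.018318
UDUUUU: M=73.1969, payoff=22.7769, prob=0.062804
DUUUUU: M=73.1969, payoff=22.7769, prob=0.062804
UUUUUU: M=99.8922, payoff=0.0000, prob=0.215326
Price = Σ prob·payoff / R^6 = 8.035905 / 1.677100 = 4.7915

price = 4.7915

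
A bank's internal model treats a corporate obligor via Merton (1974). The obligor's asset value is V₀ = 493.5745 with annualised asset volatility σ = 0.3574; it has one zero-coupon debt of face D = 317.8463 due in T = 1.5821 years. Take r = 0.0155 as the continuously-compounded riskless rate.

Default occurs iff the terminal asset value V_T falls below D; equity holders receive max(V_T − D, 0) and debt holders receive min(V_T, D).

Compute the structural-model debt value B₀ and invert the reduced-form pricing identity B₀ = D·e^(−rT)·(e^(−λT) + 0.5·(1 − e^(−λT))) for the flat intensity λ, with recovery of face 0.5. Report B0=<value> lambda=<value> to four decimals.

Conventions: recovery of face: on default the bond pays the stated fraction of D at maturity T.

B0=296.6261 lambda=0.0577

Work the structural quantities from V₀ = 493.5745 against face 317.8463:
d₁ = [ln(V₀/D) + (r + σ²/2)T] / (σ√T)
   = [ln(493.5745/317.8463) + (0.0155 + 0.5·0.3574²)·1.5821] / (0.3574·√1.5821)
   = [0.440106 + 0.125567] / 0.449543 = 1.258328
d₂ = d₁ − σ√T = 1.258328 − 0.449543 = 0.808785
N(d₁) = 0.895863,  N(d₂) = 0.790681,  e^(−rT) = 0.975776
E₀ = V₀·N(d₁) − D·e^(−rT)·N(d₂)
   = 493.5745·0.895863 − 317.8463·0.975776·0.790681 = 196.948397
B₀ = V₀ − E₀ = 493.5745 − 196.948397 = 296.626103
e^(−λT) = (B₀·e^(rT)/D − 0.5)/(1 − 0.5) = (296.6261·1.024826/317.8463 − 0.5)/0.5 = 0.91281164
λ = −ln(0.91281164)/1.5821 = 0.057661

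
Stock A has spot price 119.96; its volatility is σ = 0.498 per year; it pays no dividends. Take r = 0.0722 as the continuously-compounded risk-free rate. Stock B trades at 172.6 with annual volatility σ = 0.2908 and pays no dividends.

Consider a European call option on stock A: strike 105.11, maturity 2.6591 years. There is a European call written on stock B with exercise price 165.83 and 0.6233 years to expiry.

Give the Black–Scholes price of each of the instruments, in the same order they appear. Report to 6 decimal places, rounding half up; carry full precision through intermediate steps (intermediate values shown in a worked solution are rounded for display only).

price(stock A call K=105.11) = 51.589554
price(stock B call K=165.83) = 23.185270

[stock A call K=105.11]
σ√T = 0.498·√2.6591 = 0.812076
d₁ = (ln(S/K) + (r+σ²/2)T) / (σ√T) = (ln(119.96/105.11) + (0.0722+0.498²/2)·2.6591) / 0.812076 = (0.132151 + 0.521721) / 0.812076 = 0.805185
d₂ = d₁ − σ√T = 0.805185 − 0.812076 = -0.006891
e^{−rT} = 0.825318
N(d₁) = 0.789644,  N(d₂) = 0.497251
price = S·N(d₁) − K·e^{−rT}·N(d₂) = 94.725649 − 43.136095 = 51.589554
[stock B call K=165.83]
σ√T = 0.2908·√0.6233 = 0.229585
d₁ = (ln(S/K) + (r+σ²/2)T) / (σ√T) = (ln(172.6/165.83) + (0.0722+0.2908²/2)·0.6233) / 0.229585 = (0.040014 + 0.071357) / 0.229585 = 0.485095
d₂ = d₁ − σ√T = 0.485095 − 0.229585 = 0.255510
e^{−rT} = 0.955995
N(d₁) = 0.686196,  N(d₂) = 0.600836
price = S·N(d₁) − K·e^{−rT}·N(d₂) = 118.437359 − 95.252089 = 23.185270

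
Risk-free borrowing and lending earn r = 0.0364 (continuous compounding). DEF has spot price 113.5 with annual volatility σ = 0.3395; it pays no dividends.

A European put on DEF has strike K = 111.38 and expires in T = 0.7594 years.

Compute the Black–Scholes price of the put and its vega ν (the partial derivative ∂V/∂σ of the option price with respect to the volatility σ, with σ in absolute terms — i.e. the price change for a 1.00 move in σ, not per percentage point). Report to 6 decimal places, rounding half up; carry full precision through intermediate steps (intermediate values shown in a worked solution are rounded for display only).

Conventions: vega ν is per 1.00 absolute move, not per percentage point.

price = 10.625531
ν = 37.664240

σ√T = 0.3395·√0.7594 = 0.295852
d₁ = (ln(S/K) + (r+σ²/2)T) / (σ√T) = (ln(113.5/111.38) + (0.0364+0.3395²/2)·0.7594) / 0.295852 = (0.018855 + 0.071406) / 0.295852 = 0.305090
d₂ = d₁ − σ√T = 0.305090 − 0.295852 = 0.009237
e^{−rT} = 0.972736
N(−d₁) = 0.380149,  N(−d₂) = 0.496315
Put price V = K·e^{−rT}·N(−d₂) − S·N(−d₁) = 53.772430 − 43.146899 = 10.625531
φ(d₁) = (1/√(2π))·e^{−d₁²/2} = 0.380801
ν = S·φ(d₁)·√T = 37.664240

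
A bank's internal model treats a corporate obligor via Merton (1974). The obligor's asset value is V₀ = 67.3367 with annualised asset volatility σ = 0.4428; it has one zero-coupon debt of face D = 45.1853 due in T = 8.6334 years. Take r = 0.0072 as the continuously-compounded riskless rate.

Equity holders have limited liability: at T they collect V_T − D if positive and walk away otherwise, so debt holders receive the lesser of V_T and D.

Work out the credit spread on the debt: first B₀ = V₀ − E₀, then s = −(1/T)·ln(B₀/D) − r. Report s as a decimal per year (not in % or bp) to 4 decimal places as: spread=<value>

spread=0.0529

Equity is a call on the firm's assets struck at D = 45.1853:
d₁ = [ln(V₀/D) + (r + σ²/2)T] / (σ√T)
   = [ln(67.3367/45.1853) + (0.0072 + 0.5·0.4428²)·8.6334] / (0.4428·√8.6334)
   = [0.398934 + 0.908544] / 1.301064 = 1.004930
d₂ = d₁ − σ√T = 1.004930 − 1.301064 = -0.296134
N(d₁) = 0.842535,  N(d₂) = 0.383564,  e^(−rT) = 0.939732
E₀ = V₀·N(d₁) − D·e^(−rT)·N(d₂)
   = 67.3367·0.842535 − 45.1853·0.939732·0.383564 = 40.446584
B₀ = V₀ − E₀ = 67.3367 − 40.446584 = 26.890116
spread = −(1/T)·ln(B₀/D) − r = −(1/8.6334)·ln(26.890116/45.1853) − 0.0072 = 0.05291687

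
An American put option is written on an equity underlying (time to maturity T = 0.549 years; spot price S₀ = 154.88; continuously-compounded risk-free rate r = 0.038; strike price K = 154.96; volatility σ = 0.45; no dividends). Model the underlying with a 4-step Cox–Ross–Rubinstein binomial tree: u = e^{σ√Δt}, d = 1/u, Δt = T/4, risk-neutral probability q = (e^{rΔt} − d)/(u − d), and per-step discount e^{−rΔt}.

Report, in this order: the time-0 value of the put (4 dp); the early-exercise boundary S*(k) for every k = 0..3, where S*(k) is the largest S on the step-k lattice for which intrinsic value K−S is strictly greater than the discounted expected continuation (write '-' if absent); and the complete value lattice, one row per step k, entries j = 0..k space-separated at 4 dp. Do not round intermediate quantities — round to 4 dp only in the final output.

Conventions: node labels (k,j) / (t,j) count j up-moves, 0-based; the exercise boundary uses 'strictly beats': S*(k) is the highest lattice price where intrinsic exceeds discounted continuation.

price = 18.2205
boundary = - - 110.9662 131.0971
tree:
18.2205
28.9163 6.5537
43.9938 12.5057 0.0219
61.0335 23.8629 0.0419 0.0000
75.4566 43.9938 0.0800 0.0000 0.0000

params: Δt=0.13725 u=1.18141 d=0.84644 q=0.47403 e^(-rΔt)=0.99480
t_4 payoffs: 75.4566 43.9938 0.0800 0.0000 0.0000
t_3: node(3,0) S=93.9265 payoff=61.0335 vs cont=60.2274 → 61.0335 [stop]  node(3,1) S=131.0971 payoff=23.8629 vs cont=23.0569 → 23.8629 [stop]  node(3,2) S=182.9775 payoff=0.0000 vs cont=0.0419 → 0.0419 [wait]  node(3,3) S=255.3892 payoff=0.0000 vs cont=0.0000 → 0.0000 [wait]  ⇒ S*(3)=131.0971
t_2: node(2,0) S=110.9662 payoff=43.9938 vs cont=43.1878 → 43.9938 [stop]  node(2,1) S=154.8800 payoff=0.0800 vs cont=12.5057 → 12.5057 [wait]  node(2,2) S=216.1724 payoff=0.0000 vs cont=0.0219 → 0.0219 [wait]  ⇒ S*(2)=110.9662
t_1: node(1,0) S=131.0971 payoff=23.8629 vs cont=28.9163 → 28.9163 [wait]  node(1,1) S=182.9775 payoff=0.0000 vs cont=6.5537 → 6.5537 [wait]  ⇒ S*(1)=-
t_0: node(0,0) S=154.8800 payoff=0.0800 vs cont=18.2205 → 18.2205 [wait]  ⇒ S*(0)=-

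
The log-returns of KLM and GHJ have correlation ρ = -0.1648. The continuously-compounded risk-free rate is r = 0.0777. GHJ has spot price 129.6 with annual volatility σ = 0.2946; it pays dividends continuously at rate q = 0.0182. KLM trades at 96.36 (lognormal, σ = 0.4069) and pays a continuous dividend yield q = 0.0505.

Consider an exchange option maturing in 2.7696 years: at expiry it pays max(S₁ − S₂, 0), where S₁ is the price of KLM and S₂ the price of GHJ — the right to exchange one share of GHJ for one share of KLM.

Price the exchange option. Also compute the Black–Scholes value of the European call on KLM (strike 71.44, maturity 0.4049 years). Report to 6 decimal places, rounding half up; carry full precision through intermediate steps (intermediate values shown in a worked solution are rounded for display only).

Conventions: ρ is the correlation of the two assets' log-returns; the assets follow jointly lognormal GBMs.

σ_eff = √(σ₁² + σ₂² − 2ρσ₁σ₂) = √(0.4069² + 0.2946² − 2·-0.1648·0.4069·0.2946) = 0.540247
d₁ = (ln(S₁/S₂) + (q₂ − q₁ + σ_eff²/2)T) / (σ_eff√T) = (ln(96.36/129.6) + (0.0182 − 0.0505 + 0.145933)·2.7696) / 0.899085 = 0.020418
d₂ = d₁ − σ_eff√T = 0.020418 − 0.899085 = -0.878667
N(d₁) = 0.508145,  N(d₂) = 0.189791
V = S₁·e^{−q₁T}·N(d₁) − S₂·e^{−q₂T}·N(d₂) = 42.573755 − 23.387774 = 19.185981
[vanilla: KLM call K=71.44]
σ√T = 0.4069·√0.4049 = 0.258918
d₁ = (ln(S/K) + (r−q+σ²/2)T) / (σ√T) = (ln(96.36/71.44) + (0.0777−0.0505+0.4069²/2)·0.4049) / 0.258918 = (0.299233 + 0.044532) / 0.258918 = 1.327703
d₂ = d₁ − σ√T = 1.327703 − 0.258918 = 1.068785
e^{−rT} = 0.969029
e^{−qT} = 0.979760
N(d₁) = 0.907862,  N(d₂) = 0.857417
price = S·e^{−qT}·N(d₁) − K·e^{−rT}·N(d₂) = 85.710960 − 59.356765 = 26.354195

exchange price = 19.185981
price(KLM call K=71.44) = 26.354195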